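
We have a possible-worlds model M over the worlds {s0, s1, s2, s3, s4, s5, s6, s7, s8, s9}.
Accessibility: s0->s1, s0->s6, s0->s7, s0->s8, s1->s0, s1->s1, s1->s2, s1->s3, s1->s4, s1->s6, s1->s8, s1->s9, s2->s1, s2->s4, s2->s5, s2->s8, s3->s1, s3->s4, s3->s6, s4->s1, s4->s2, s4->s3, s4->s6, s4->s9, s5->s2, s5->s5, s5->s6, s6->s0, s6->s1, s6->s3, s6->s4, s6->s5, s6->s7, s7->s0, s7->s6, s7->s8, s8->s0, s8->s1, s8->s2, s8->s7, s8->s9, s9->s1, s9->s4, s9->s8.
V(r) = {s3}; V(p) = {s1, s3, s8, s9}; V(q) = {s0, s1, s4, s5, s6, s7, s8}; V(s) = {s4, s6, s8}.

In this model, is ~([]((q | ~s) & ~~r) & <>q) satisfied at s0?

At s0: []((q | ~s) & ~~r) & <>q is false, so ~([]((q | ~s) & ~~r) & <>q) is true.
  At s0: []((q | ~s) & ~~r) is false, <>q is true, so []((q | ~s) & ~~r) & <>q is false.
    At s0: []((q | ~s) & ~~r) requires (q | ~s) & ~~r at every successor {s1, s6, s7, s8}.
      (q | ~s) & ~~r fails at s1, so []((q | ~s) & ~~r) is false at s0.
    At s0: <>q requires q at some successor in {s1, s6, s7, s8}.
      q holds at s1, so <>q is true at s0.

Yes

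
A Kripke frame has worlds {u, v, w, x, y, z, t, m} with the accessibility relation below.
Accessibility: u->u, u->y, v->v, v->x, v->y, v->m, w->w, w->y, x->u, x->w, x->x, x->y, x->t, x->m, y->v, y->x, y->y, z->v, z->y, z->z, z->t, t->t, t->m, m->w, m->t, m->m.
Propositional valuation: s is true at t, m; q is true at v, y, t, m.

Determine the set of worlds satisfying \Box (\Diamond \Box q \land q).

t

Let φ = \Box (\Diamond \Box q \land q). Evaluate φ at each world:
  u (successors {u, y}): φ is false.
  v (successors {v, x, y, m}): φ is false.
  w (successors {w, y}): φ is false.
  x (successors {u, w, x, y, t, m}): φ is false.
  y (successors {v, x, y}): φ is false.
  z (successors {v, y, z, t}): φ is false.
  t (successors {t, m}): φ is true.
  m (successors {w, t, m}): φ is false.
For instance, at m:
  At m: \Box (\Diamond \Box q \land q) requires \Diamond \Box q \land q at every successor {w, t, m}.
    \Diamond \Box q \land q fails at w, so \Box (\Diamond \Box q \land q) is false at m.
      At w: \Diamond \Box q is false, q is false, so \Diamond \Box q \land q is false.
Satisfying worlds: {t}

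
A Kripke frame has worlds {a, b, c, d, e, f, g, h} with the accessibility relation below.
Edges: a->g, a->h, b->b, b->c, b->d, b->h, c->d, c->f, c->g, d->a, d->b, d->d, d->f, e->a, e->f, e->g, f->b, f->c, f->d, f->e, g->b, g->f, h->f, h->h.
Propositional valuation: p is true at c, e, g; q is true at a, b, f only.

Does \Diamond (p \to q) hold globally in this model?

Yes

Let φ = \Diamond (p \to q). Evaluate φ at each world:
  a (successors {g, h}): φ is true.
  b (successors {b, c, d, h}): φ is true.
  c (successors {d, f, g}): φ is true.
  d (successors {a, b, d, f}): φ is true.
  e (successors {a, f, g}): φ is true.
  f (successors {b, c, d, e}): φ is true.
  g (successors {b, f}): φ is true.
  h (successors {f, h}): φ is true.
For instance, at g:
  At g: \Diamond (p \to q) requires p \to q at some successor in {b, f}.
    p \to q holds at b, so \Diamond (p \to q) is true at g.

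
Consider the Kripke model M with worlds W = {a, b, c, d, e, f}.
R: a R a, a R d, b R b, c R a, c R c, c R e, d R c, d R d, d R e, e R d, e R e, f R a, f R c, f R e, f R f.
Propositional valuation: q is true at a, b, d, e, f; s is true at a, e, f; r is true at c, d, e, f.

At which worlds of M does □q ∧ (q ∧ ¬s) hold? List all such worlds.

b

Recall that □ψ holds at a world iff ψ holds at every accessible world, and ◇ψ holds iff ψ holds at some accessible world.
Let φ = □q ∧ (q ∧ ¬s). Evaluate φ at each world:
  a (successors {a, d}): φ is false.
  b (successors {b}): φ is true.
  c (successors {a, c, e}): φ is false.
  d (successors {c, d, e}): φ is false.
  e (successors {d, e}): φ is false.
  f (successors {a, c, e, f}): φ is false.
For instance, at a:
  At a: □q is true, q ∧ ¬s is false, so □q ∧ (q ∧ ¬s) is false.
    At a: □q requires q at every successor {a, d}.
      At a: q is true.
      At d: q is true.
    So □q is true at a.
Satisfying worlds: {b}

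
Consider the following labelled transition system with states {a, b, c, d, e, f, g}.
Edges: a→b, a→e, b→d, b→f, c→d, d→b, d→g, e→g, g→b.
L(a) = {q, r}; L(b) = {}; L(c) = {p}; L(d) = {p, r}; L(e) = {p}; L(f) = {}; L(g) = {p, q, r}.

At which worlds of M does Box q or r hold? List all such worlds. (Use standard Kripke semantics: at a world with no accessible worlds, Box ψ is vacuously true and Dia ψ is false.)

Let φ = Box q or r. Evaluate φ at each world:
  a (successors {b, e}): φ is true.
  b (successors {d, f}): φ is false.
  c (successors {d}): φ is false.
  d (successors {b, g}): φ is true.
  e (successors {g}): φ is true.
  f (successors ∅): φ is true.
  g (successors {b}): φ is true.
For instance, at g:
  At g: Box q is false, r is true, so Box q or r is true.
    At g: Box q requires q at every successor {b}.
      q fails at b, so Box q is false at g.
Satisfying worlds: {a, d, e, f, g}

a, d, e, f, g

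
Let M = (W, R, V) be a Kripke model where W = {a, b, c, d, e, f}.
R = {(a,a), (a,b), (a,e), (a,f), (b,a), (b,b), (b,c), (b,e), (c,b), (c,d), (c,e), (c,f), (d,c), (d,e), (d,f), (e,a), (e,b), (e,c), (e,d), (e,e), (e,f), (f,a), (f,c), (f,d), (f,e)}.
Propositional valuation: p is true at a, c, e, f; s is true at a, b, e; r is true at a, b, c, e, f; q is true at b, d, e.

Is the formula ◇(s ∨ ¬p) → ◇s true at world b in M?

At b: ◇(s ∨ ¬p) is true, ◇s is true, so ◇(s ∨ ¬p) → ◇s is true.
  At b: ◇(s ∨ ¬p) requires s ∨ ¬p at some successor in {a, b, c, e}.
    s ∨ ¬p holds at a, so ◇(s ∨ ¬p) is true at b.
  At b: ◇s requires s at some successor in {a, b, c, e}.
    s holds at a, so ◇s is true at b.

Yes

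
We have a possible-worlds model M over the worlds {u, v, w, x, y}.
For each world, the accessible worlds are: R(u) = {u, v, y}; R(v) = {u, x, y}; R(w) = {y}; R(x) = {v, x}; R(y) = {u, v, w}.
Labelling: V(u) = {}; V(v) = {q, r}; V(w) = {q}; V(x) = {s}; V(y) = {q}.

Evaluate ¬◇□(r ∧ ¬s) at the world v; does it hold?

At v: ◇□(r ∧ ¬s) is false, so ¬◇□(r ∧ ¬s) is true.
  At v: ◇□(r ∧ ¬s) requires □(r ∧ ¬s) at some successor in {u, x, y}.
    At u: □(r ∧ ¬s) is false.
    At x: □(r ∧ ¬s) is false.
    At y: □(r ∧ ¬s) is false.
  So ◇□(r ∧ ¬s) is false at v.

Yes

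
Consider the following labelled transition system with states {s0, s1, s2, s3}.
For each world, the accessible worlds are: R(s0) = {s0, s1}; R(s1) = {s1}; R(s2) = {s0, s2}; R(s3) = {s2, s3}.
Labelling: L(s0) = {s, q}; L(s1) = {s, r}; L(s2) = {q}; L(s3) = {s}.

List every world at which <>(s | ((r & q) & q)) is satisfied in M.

s0, s1, s2, s3

Let φ = <>(s | ((r & q) & q)). Evaluate φ at each world:
  s0 (successors {s0, s1}): φ is true.
  s1 (successors {s1}): φ is true.
  s2 (successors {s0, s2}): φ is true.
  s3 (successors {s2, s3}): φ is true.
For instance, at s3:
  At s3: <>(s | ((r & q) & q)) requires s | ((r & q) & q) at some successor in {s2, s3}.
    s | ((r & q) & q) holds at s3, so <>(s | ((r & q) & q)) is true at s3.
Satisfying worlds: {s0, s1, s2, s3}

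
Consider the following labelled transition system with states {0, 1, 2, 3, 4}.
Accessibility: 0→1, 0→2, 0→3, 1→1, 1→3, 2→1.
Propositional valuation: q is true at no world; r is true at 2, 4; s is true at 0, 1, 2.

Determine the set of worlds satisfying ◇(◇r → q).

0, 1, 2

Let φ = ◇(◇r → q). Evaluate φ at each world:
  0 (successors {1, 2, 3}): φ is true.
  1 (successors {1, 3}): φ is true.
  2 (successors {1}): φ is true.
  3 (successors ∅): φ is false.
  4 (successors ∅): φ is false.
For instance, at 0:
  At 0: ◇(◇r → q) requires ◇r → q at some successor in {1, 2, 3}.
    ◇r → q holds at 1, so ◇(◇r → q) is true at 0.
      At 1: ◇r is false, q is false, so ◇r → q is true.
Satisfying worlds: {0, 1, 2}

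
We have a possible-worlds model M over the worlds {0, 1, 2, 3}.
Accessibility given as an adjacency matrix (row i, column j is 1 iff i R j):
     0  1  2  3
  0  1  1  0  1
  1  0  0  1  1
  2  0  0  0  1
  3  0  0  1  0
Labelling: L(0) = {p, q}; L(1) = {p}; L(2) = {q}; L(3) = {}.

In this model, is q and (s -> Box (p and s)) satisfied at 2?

Yes

Recall that Box ψ holds at a world iff ψ holds at every accessible world, and Dia ψ holds iff ψ holds at some accessible world.
At 2: q is true, s -> Box (p and s) is true, so q and (s -> Box (p and s)) is true.
  At 2: s is false, Box (p and s) is false, so s -> Box (p and s) is true.
    At 2: Box (p and s) requires p and s at every successor {3}.
      p and s fails at 3, so Box (p and s) is false at 2.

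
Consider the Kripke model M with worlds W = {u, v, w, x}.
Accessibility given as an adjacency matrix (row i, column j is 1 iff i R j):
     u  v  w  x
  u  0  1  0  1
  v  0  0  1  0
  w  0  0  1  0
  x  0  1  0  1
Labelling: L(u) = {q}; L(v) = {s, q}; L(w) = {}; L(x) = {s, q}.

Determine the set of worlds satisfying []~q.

Recall that []ψ holds at a world iff ψ holds at every accessible world, and <>ψ holds iff ψ holds at some accessible world.
Let φ = []~q. Evaluate φ at each world:
  u (successors {v, x}): φ is false.
  v (successors {w}): φ is true.
  w (successors {w}): φ is true.
  x (successors {v, x}): φ is false.
For instance, at u:
  At u: []~q requires ~q at every successor {v, x}.
    ~q fails at v, so []~q is false at u.
Satisfying worlds: {v, w}

v, w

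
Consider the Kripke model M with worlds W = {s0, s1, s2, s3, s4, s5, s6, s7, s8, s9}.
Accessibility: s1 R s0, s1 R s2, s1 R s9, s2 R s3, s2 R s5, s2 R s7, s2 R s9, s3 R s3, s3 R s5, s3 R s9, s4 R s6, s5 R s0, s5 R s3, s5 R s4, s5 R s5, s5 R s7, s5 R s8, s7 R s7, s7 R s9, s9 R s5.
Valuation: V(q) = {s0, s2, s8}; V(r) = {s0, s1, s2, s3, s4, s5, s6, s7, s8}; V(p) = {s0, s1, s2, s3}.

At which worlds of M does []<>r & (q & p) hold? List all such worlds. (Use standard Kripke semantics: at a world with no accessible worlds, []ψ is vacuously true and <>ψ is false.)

Let φ = []<>r & (q & p). Evaluate φ at each world:
  s0 (successors ∅): φ is true.
  s1 (successors {s0, s2, s9}): φ is false.
  s2 (successors {s3, s5, s7, s9}): φ is true.
  s3 (successors {s3, s5, s9}): φ is false.
  s4 (successors {s6}): φ is false.
  s5 (successors {s0, s3, s4, s5, s7, s8}): φ is false.
  s6 (successors ∅): φ is false.
  s7 (successors {s7, s9}): φ is false.
  s8 (successors ∅): φ is false.
  s9 (successors {s5}): φ is false.
For instance, at s5:
  At s5: []<>r is false, q & p is false, so []<>r & (q & p) is false.
    At s5: []<>r requires <>r at every successor {s0, s3, s4, s5, s7, s8}.
      <>r fails at s0, so []<>r is false at s5.
Satisfying worlds: {s0, s2}

s0, s2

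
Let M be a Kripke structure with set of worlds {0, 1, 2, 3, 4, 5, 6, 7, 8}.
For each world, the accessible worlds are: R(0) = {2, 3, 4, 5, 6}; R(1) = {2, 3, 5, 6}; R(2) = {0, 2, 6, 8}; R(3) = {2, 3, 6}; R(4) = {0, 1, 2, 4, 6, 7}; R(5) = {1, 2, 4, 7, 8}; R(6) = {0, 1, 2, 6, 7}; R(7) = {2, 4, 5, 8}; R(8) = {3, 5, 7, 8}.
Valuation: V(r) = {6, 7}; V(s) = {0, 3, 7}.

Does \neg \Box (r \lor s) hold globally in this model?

Recall that \Box ψ holds at a world iff ψ holds at every accessible world, and \Diamond ψ holds iff ψ holds at some accessible world.
Let φ = \neg \Box (r \lor s). Evaluate φ at each world:
  0 (successors {2, 3, 4, 5, 6}): φ is true.
  1 (successors {2, 3, 5, 6}): φ is true.
  2 (successors {0, 2, 6, 8}): φ is true.
  3 (successors {2, 3, 6}): φ is true.
  4 (successors {0, 1, 2, 4, 6, 7}): φ is true.
  5 (successors {1, 2, 4, 7, 8}): φ is true.
  6 (successors {0, 1, 2, 6, 7}): φ is true.
  7 (successors {2, 4, 5, 8}): φ is true.
  8 (successors {3, 5, 7, 8}): φ is true.
For instance, at 7:
  At 7: \Box (r \lor s) is false, so \neg \Box (r \lor s) is true.
    At 7: \Box (r \lor s) requires r \lor s at every successor {2, 4, 5, 8}.
      r \lor s fails at 2, so \Box (r \lor s) is false at 7.

Yes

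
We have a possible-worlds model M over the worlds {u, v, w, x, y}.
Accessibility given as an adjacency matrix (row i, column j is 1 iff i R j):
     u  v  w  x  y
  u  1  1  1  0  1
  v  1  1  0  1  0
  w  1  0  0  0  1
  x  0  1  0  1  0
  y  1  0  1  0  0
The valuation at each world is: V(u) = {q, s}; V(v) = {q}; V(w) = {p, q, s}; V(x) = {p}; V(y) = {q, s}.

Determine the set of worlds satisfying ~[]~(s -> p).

Recall that []ψ holds at a world iff ψ holds at every accessible world, and <>ψ holds iff ψ holds at some accessible world.
Let φ = ~[]~(s -> p). Evaluate φ at each world:
  u (successors {u, v, w, y}): φ is true.
  v (successors {u, v, x}): φ is true.
  w (successors {u, y}): φ is false.
  x (successors {v, x}): φ is true.
  y (successors {u, w}): φ is true.
For instance, at y:
  At y: []~(s -> p) is false, so ~[]~(s -> p) is true.
    At y: []~(s -> p) requires ~(s -> p) at every successor {u, w}.
      ~(s -> p) fails at w, so []~(s -> p) is false at y.
Satisfying worlds: {u, v, x, y}

u, v, x, y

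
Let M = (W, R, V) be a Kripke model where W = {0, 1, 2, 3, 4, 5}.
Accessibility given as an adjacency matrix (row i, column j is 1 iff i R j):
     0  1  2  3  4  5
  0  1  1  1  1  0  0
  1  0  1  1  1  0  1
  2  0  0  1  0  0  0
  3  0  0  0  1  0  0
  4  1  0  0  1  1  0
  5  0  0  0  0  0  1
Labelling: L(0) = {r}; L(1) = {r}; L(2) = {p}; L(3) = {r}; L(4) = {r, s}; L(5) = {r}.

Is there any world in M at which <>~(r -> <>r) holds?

No

Let φ = <>~(r -> <>r). Evaluate φ at each world:
  0 (successors {0, 1, 2, 3}): φ is false.
  1 (successors {1, 2, 3, 5}): φ is false.
  2 (successors {2}): φ is false.
  3 (successors {3}): φ is false.
  4 (successors {0, 3, 4}): φ is false.
  5 (successors {5}): φ is false.
For instance, at 1:
  At 1: <>~(r -> <>r) requires ~(r -> <>r) at some successor in {1, 2, 3, 5}.
    At 1: ~(r -> <>r) is false.
    At 2: ~(r -> <>r) is false.
    At 3: ~(r -> <>r) is false.
    At 5: ~(r -> <>r) is false.
  So <>~(r -> <>r) is false at 1.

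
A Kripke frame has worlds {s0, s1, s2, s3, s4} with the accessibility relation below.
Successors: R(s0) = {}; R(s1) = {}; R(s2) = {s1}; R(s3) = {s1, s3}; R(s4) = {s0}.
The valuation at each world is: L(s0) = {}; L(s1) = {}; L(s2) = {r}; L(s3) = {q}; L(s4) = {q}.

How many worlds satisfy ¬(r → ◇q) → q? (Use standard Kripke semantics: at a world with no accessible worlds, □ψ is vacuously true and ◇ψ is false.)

4

Let φ = ¬(r → ◇q) → q. Evaluate φ at each world:
  s0 (successors ∅): φ is true.
  s1 (successors ∅): φ is true.
  s2 (successors {s1}): φ is false.
  s3 (successors {s1, s3}): φ is true.
  s4 (successors {s0}): φ is true.
For instance, at s3:
  At s3: ¬(r → ◇q) is false, q is true, so ¬(r → ◇q) → q is true.
    At s3: r → ◇q is true, so ¬(r → ◇q) is false.
      At s3: r is false, ◇q is true, so r → ◇q is true.
Satisfying worlds: {s0, s1, s3, s4}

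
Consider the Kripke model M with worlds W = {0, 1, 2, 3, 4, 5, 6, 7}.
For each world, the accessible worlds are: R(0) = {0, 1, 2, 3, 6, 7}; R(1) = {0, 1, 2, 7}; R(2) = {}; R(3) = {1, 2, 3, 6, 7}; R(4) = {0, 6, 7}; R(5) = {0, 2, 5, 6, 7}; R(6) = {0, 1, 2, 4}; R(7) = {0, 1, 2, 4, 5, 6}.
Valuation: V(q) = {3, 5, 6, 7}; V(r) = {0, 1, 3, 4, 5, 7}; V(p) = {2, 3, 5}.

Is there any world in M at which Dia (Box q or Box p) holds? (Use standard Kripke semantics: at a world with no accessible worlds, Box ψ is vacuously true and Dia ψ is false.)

Recall that Box ψ holds at a world iff ψ holds at every accessible world, and Dia ψ holds iff ψ holds at some accessible world.
Let φ = Dia (Box q or Box p). Evaluate φ at each world:
  0 (successors {0, 1, 2, 3, 6, 7}): φ is true.
  1 (successors {0, 1, 2, 7}): φ is true.
  2 (successors ∅): φ is false.
  3 (successors {1, 2, 3, 6, 7}): φ is true.
  4 (successors {0, 6, 7}): φ is false.
  5 (successors {0, 2, 5, 6, 7}): φ is true.
  6 (successors {0, 1, 2, 4}): φ is true.
  7 (successors {0, 1, 2, 4, 5, 6}): φ is true.
Detail at 0 (witness):
  At 0: Dia (Box q or Box p) requires Box q or Box p at some successor in {0, 1, 2, 3, 6, 7}.
    Box q or Box p holds at 2, so Dia (Box q or Box p) is true at 0.
      At 2: Box q is true, Box p is true, so Box q or Box p is true.

Yes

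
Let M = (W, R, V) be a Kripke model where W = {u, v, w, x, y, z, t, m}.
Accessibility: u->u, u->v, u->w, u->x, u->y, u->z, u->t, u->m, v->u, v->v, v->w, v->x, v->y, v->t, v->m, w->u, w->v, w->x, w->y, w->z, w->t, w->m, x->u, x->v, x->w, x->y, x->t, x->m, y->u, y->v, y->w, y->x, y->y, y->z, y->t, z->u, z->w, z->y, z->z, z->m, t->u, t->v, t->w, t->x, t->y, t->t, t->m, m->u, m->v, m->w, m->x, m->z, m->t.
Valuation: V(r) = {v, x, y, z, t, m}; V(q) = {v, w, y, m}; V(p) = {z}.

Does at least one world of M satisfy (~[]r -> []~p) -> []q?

Yes

Recall that []ψ holds at a world iff ψ holds at every accessible world, and <>ψ holds iff ψ holds at some accessible world.
Let φ = (~[]r -> []~p) -> []q. Evaluate φ at each world:
  u (successors {u, v, w, x, y, z, t, m}): φ is true.
  v (successors {u, v, w, x, y, t, m}): φ is false.
  w (successors {u, v, x, y, z, t, m}): φ is true.
  x (successors {u, v, w, y, t, m}): φ is false.
  y (successors {u, v, w, x, y, z, t}): φ is true.
  z (successors {u, w, y, z, m}): φ is true.
  t (successors {u, v, w, x, y, t, m}): φ is false.
  m (successors {u, v, w, x, z, t}): φ is true.
Detail at u (witness):
  At u: ~[]r -> []~p is false, []q is false, so (~[]r -> []~p) -> []q is true.
    At u: ~[]r is true, []~p is false, so ~[]r -> []~p is false.
      At u: []r is false, so ~[]r is true.
      At u: []~p requires ~p at every successor {u, v, w, x, y, z, t, m}.
        ~p fails at z, so []~p is false at u.
    At u: []q requires q at every successor {u, v, w, x, y, z, t, m}.
      q fails at u, so []q is false at u.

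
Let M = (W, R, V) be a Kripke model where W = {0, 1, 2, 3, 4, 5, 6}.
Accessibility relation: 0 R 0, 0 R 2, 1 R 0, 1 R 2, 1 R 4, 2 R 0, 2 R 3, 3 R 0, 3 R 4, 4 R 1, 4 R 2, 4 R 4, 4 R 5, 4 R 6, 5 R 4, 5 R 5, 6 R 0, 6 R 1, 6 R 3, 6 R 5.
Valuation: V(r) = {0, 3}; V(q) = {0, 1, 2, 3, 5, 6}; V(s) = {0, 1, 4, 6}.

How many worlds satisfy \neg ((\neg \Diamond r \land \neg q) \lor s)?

Let φ = \neg ((\neg \Diamond r \land \neg q) \lor s). Evaluate φ at each world:
  0 (successors {0, 2}): φ is false.
  1 (successors {0, 2, 4}): φ is false.
  2 (successors {0, 3}): φ is true.
  3 (successors {0, 4}): φ is true.
  4 (successors {1, 2, 4, 5, 6}): φ is false.
  5 (successors {4, 5}): φ is true.
  6 (successors {0, 1, 3, 5}): φ is false.
For instance, at 0:
  At 0: (\neg \Diamond r \land \neg q) \lor s is true, so \neg ((\neg \Diamond r \land \neg q) \lor s) is false.
    At 0: \neg \Diamond r \land \neg q is false, s is true, so (\neg \Diamond r \land \neg q) \lor s is true.
      At 0: \neg \Diamond r is false, \neg q is false, so \neg \Diamond r \land \neg q is false.
Satisfying worlds: {2, 3, 5}

3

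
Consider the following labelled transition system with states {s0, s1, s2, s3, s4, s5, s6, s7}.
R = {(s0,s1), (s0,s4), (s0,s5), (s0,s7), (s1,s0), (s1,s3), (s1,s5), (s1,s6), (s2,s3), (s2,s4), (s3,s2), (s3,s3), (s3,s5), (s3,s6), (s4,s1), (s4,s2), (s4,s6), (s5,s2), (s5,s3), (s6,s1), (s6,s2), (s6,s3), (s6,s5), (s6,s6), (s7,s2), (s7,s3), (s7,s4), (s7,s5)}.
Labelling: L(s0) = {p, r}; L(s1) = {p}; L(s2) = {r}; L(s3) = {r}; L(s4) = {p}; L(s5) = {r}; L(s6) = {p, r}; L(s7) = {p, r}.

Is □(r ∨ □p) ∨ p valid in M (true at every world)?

Recall that □ψ holds at a world iff ψ holds at every accessible world, and ◇ψ holds iff ψ holds at some accessible world.
Let φ = □(r ∨ □p) ∨ p. Evaluate φ at each world:
  s0 (successors {s1, s4, s5, s7}): φ is true.
  s1 (successors {s0, s3, s5, s6}): φ is true.
  s2 (successors {s3, s4}): φ is false.
  s3 (successors {s2, s3, s5, s6}): φ is true.
  s4 (successors {s1, s2, s6}): φ is true.
  s5 (successors {s2, s3}): φ is true.
  s6 (successors {s1, s2, s3, s5, s6}): φ is true.
  s7 (successors {s2, s3, s4, s5}): φ is true.
Detail at s2 (counterexample):
  At s2: □(r ∨ □p) is false, p is false, so □(r ∨ □p) ∨ p is false.
    At s2: □(r ∨ □p) requires r ∨ □p at every successor {s3, s4}.
      r ∨ □p fails at s4, so □(r ∨ □p) is false at s2.

No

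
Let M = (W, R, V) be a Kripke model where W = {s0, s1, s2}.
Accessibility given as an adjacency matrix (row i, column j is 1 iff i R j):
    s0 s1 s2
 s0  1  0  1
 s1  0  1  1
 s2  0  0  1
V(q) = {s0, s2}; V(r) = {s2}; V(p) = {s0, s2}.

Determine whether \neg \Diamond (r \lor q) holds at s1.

No

At s1: \Diamond (r \lor q) is true, so \neg \Diamond (r \lor q) is false.
  At s1: \Diamond (r \lor q) requires r \lor q at some successor in {s1, s2}.
    r \lor q holds at s2, so \Diamond (r \lor q) is true at s1.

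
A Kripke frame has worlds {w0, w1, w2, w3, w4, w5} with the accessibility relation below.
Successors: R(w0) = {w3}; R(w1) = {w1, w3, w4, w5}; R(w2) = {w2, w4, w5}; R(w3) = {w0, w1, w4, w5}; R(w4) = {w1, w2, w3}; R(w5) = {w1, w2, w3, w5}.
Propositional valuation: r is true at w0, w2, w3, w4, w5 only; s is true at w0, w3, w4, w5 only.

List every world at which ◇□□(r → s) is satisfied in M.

w3

Let φ = ◇□□(r → s). Evaluate φ at each world:
  w0 (successors {w3}): φ is false.
  w1 (successors {w1, w3, w4, w5}): φ is false.
  w2 (successors {w2, w4, w5}): φ is false.
  w3 (successors {w0, w1, w4, w5}): φ is true.
  w4 (successors {w1, w2, w3}): φ is false.
  w5 (successors {w1, w2, w3, w5}): φ is false.
For instance, at w3:
  At w3: ◇□□(r → s) requires □□(r → s) at some successor in {w0, w1, w4, w5}.
    □□(r → s) holds at w0, so ◇□□(r → s) is true at w3.
      At w0: □□(r → s) requires □(r → s) at every successor {w3}.
        At w3: □(r → s) is true.
      So □□(r → s) is true at w0.
Satisfying worlds: {w3}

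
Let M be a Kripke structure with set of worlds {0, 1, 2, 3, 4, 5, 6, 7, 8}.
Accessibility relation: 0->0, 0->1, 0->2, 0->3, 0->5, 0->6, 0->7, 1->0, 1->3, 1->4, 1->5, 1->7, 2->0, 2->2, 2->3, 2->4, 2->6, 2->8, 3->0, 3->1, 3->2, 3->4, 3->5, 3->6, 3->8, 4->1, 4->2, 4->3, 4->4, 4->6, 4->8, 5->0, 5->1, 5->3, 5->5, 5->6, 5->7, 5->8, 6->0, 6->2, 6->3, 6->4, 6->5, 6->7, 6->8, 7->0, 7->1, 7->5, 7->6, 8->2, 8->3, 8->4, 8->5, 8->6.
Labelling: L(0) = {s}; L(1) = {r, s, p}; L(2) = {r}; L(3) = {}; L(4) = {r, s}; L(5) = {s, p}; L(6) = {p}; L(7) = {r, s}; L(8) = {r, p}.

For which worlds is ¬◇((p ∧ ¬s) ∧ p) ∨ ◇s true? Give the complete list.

0, 1, 2, 3, 4, 5, 6, 7, 8

Let φ = ¬◇((p ∧ ¬s) ∧ p) ∨ ◇s. Evaluate φ at each world:
  0 (successors {0, 1, 2, 3, 5, 6, 7}): φ is true.
  1 (successors {0, 3, 4, 5, 7}): φ is true.
  2 (successors {0, 2, 3, 4, 6, 8}): φ is true.
  3 (successors {0, 1, 2, 4, 5, 6, 8}): φ is true.
  4 (successors {1, 2, 3, 4, 6, 8}): φ is true.
  5 (successors {0, 1, 3, 5, 6, 7, 8}): φ is true.
  6 (successors {0, 2, 3, 4, 5, 7, 8}): φ is true.
  7 (successors {0, 1, 5, 6}): φ is true.
  8 (successors {2, 3, 4, 5, 6}): φ is true.
For instance, at 0:
  At 0: ¬◇((p ∧ ¬s) ∧ p) is false, ◇s is true, so ¬◇((p ∧ ¬s) ∧ p) ∨ ◇s is true.
    At 0: ◇((p ∧ ¬s) ∧ p) is true, so ¬◇((p ∧ ¬s) ∧ p) is false.
      At 0: ◇((p ∧ ¬s) ∧ p) requires (p ∧ ¬s) ∧ p at some successor in {0, 1, 2, 3, 5, 6, 7}.
        (p ∧ ¬s) ∧ p holds at 6, so ◇((p ∧ ¬s) ∧ p) is true at 0.
    At 0: ◇s requires s at some successor in {0, 1, 2, 3, 5, 6, 7}.
      s holds at 0, so ◇s is true at 0.
Satisfying worlds: {0, 1, 2, 3, 4, 5, 6, 7, 8}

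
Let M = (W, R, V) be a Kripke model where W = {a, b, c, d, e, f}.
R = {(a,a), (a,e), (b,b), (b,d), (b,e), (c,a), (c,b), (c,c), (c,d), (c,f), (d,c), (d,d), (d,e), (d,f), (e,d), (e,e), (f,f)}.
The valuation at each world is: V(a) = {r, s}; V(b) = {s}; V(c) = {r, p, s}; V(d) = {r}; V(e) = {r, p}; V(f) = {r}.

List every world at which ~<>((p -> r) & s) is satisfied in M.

Let φ = ~<>((p -> r) & s). Evaluate φ at each world:
  a (successors {a, e}): φ is false.
  b (successors {b, d, e}): φ is false.
  c (successors {a, b, c, d, f}): φ is false.
  d (successors {c, d, e, f}): φ is false.
  e (successors {d, e}): φ is true.
  f (successors {f}): φ is true.
For instance, at b:
  At b: <>((p -> r) & s) is true, so ~<>((p -> r) & s) is false.
    At b: <>((p -> r) & s) requires (p -> r) & s at some successor in {b, d, e}.
      (p -> r) & s holds at b, so <>((p -> r) & s) is true at b.
Satisfying worlds: {e, f}

e, f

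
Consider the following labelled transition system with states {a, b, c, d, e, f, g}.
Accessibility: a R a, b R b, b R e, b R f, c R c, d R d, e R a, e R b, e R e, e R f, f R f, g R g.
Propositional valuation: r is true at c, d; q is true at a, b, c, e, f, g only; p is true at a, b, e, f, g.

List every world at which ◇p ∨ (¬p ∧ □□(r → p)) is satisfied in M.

Let φ = ◇p ∨ (¬p ∧ □□(r → p)). Evaluate φ at each world:
  a (successors {a}): φ is true.
  b (successors {b, e, f}): φ is true.
  c (successors {c}): φ is false.
  d (successors {d}): φ is false.
  e (successors {a, b, e, f}): φ is true.
  f (successors {f}): φ is true.
  g (successors {g}): φ is true.
For instance, at c:
  At c: ◇p is false, ¬p ∧ □□(r → p) is false, so ◇p ∨ (¬p ∧ □□(r → p)) is false.
    At c: ◇p requires p at some successor in {c}.
      At c: p is false.
    So ◇p is false at c.
    At c: ¬p is true, □□(r → p) is false, so ¬p ∧ □□(r → p) is false.
      At c: □□(r → p) requires □(r → p) at every successor {c}.
        □(r → p) fails at c, so □□(r → p) is false at c.
Satisfying worlds: {a, b, e, f, g}

a, b, e, f, g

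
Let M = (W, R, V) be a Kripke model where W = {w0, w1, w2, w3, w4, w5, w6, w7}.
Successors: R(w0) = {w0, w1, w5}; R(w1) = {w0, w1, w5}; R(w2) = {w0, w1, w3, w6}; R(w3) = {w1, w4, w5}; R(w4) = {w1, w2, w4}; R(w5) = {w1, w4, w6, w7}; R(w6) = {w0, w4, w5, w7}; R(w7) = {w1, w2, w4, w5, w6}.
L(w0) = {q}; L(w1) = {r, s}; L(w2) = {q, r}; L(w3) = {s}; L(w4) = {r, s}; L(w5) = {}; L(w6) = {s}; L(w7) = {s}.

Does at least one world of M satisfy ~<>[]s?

Let φ = ~<>[]s. Evaluate φ at each world:
  w0 (successors {w0, w1, w5}): φ is false.
  w1 (successors {w0, w1, w5}): φ is false.
  w2 (successors {w0, w1, w3, w6}): φ is true.
  w3 (successors {w1, w4, w5}): φ is false.
  w4 (successors {w1, w2, w4}): φ is true.
  w5 (successors {w1, w4, w6, w7}): φ is true.
  w6 (successors {w0, w4, w5, w7}): φ is false.
  w7 (successors {w1, w2, w4, w5, w6}): φ is false.
Detail at w2 (witness):
  At w2: <>[]s is false, so ~<>[]s is true.
    At w2: <>[]s requires []s at some successor in {w0, w1, w3, w6}.
      At w0: []s is false.
      At w1: []s is false.
      At w3: []s is false.
      At w6: []s is false.
    So <>[]s is false at w2.

Yes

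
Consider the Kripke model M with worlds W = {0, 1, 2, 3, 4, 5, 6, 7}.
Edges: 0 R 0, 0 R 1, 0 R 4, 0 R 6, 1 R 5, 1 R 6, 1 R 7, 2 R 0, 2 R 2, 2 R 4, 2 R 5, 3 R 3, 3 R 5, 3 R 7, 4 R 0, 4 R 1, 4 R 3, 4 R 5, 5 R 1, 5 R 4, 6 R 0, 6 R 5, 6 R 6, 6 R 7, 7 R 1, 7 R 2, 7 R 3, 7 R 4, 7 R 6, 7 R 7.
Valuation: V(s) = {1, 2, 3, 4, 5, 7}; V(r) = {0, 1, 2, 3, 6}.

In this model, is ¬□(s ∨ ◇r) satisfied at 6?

Recall that □ψ holds at a world iff ψ holds at every accessible world, and ◇ψ holds iff ψ holds at some accessible world.
At 6: □(s ∨ ◇r) is true, so ¬□(s ∨ ◇r) is false.
  At 6: □(s ∨ ◇r) requires s ∨ ◇r at every successor {0, 5, 6, 7}.
    At 0: s ∨ ◇r is true.
    At 5: s ∨ ◇r is true.
    At 6: s ∨ ◇r is true.
    At 7: s ∨ ◇r is true.
  So □(s ∨ ◇r) is true at 6.

No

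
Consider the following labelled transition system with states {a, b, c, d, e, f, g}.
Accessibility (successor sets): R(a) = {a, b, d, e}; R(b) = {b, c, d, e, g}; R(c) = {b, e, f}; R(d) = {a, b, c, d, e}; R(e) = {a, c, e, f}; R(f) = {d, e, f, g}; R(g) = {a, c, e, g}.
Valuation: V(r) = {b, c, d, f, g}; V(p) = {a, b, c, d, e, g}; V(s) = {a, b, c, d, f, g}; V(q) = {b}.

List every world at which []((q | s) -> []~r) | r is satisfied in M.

Let φ = []((q | s) -> []~r) | r. Evaluate φ at each world:
  a (successors {a, b, d, e}): φ is false.
  b (successors {b, c, d, e, g}): φ is true.
  c (successors {b, e, f}): φ is true.
  d (successors {a, b, c, d, e}): φ is true.
  e (successors {a, c, e, f}): φ is false.
  f (successors {d, e, f, g}): φ is true.
  g (successors {a, c, e, g}): φ is true.
For instance, at b:
  At b: []((q | s) -> []~r) is false, r is true, so []((q | s) -> []~r) | r is true.
    At b: []((q | s) -> []~r) requires (q | s) -> []~r at every successor {b, c, d, e, g}.
      (q | s) -> []~r fails at b, so []((q | s) -> []~r) is false at b.
Satisfying worlds: {b, c, d, f, g}

b, c, d, f, g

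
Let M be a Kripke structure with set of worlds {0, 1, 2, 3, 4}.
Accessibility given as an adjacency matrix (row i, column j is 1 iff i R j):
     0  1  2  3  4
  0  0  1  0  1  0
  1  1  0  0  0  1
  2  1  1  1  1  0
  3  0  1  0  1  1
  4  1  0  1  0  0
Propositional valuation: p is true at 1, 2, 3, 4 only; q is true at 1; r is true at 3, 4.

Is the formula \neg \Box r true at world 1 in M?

Yes

Recall that \Box ψ holds at a world iff ψ holds at every accessible world, and \Diamond ψ holds iff ψ holds at some accessible world.
At 1: \Box r is false, so \neg \Box r is true.
  At 1: \Box r requires r at every successor {0, 4}.
    r fails at 0, so \Box r is false at 1.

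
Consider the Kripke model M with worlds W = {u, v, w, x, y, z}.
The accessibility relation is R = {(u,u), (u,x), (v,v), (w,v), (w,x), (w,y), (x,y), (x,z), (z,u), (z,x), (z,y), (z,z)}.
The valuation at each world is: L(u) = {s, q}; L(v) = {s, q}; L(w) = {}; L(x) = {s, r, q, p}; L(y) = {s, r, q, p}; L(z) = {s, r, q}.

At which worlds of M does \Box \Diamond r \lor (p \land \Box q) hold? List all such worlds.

u, x, y

Let φ = \Box \Diamond r \lor (p \land \Box q). Evaluate φ at each world:
  u (successors {u, x}): φ is true.
  v (successors {v}): φ is false.
  w (successors {v, x, y}): φ is false.
  x (successors {y, z}): φ is true.
  y (successors ∅): φ is true.
  z (successors {u, x, y, z}): φ is false.
For instance, at x:
  At x: \Box \Diamond r is false, p \land \Box q is true, so \Box \Diamond r \lor (p \land \Box q) is true.
    At x: \Box \Diamond r requires \Diamond r at every successor {y, z}.
      \Diamond r fails at y, so \Box \Diamond r is false at x.
    At x: p is true, \Box q is true, so p \land \Box q is true.
      At x: \Box q requires q at every successor {y, z}.
        At y: q is true.
        At z: q is true.
      So \Box q is true at x.
Satisfying worlds: {u, x, y}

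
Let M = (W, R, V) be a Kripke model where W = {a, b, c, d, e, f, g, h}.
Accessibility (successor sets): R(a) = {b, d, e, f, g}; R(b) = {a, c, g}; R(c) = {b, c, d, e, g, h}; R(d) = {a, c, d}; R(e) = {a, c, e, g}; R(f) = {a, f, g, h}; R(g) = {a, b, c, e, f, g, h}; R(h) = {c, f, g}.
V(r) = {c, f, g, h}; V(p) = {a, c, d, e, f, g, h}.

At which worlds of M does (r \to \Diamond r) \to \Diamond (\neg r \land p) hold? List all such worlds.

Let φ = (r \to \Diamond r) \to \Diamond (\neg r \land p). Evaluate φ at each world:
  a (successors {b, d, e, f, g}): φ is true.
  b (successors {a, c, g}): φ is true.
  c (successors {b, c, d, e, g, h}): φ is true.
  d (successors {a, c, d}): φ is true.
  e (successors {a, c, e, g}): φ is true.
  f (successors {a, f, g, h}): φ is true.
  g (successors {a, b, c, e, f, g, h}): φ is true.
  h (successors {c, f, g}): φ is false.
For instance, at a:
  At a: r \to \Diamond r is true, \Diamond (\neg r \land p) is true, so (r \to \Diamond r) \to \Diamond (\neg r \land p) is true.
    At a: r is false, \Diamond r is true, so r \to \Diamond r is true.
      At a: \Diamond r requires r at some successor in {b, d, e, f, g}.
        r holds at f, so \Diamond r is true at a.
    At a: \Diamond (\neg r \land p) requires \neg r \land p at some successor in {b, d, e, f, g}.
      \neg r \land p holds at d, so \Diamond (\neg r \land p) is true at a.
Satisfying worlds: {a, b, c, d, e, f, g}

a, b, c, d, e, f, g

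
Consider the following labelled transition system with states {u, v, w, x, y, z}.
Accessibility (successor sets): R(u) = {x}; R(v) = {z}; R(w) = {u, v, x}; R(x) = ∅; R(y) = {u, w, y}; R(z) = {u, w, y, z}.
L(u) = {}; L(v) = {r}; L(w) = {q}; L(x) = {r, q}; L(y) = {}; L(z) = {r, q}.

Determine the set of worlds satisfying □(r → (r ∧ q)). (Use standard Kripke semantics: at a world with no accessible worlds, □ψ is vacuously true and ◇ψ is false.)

u, v, x, y, z

Recall that □ψ holds at a world iff ψ holds at every accessible world, and ◇ψ holds iff ψ holds at some accessible world.
Let φ = □(r → (r ∧ q)). Evaluate φ at each world:
  u (successors {x}): φ is true.
  v (successors {z}): φ is true.
  w (successors {u, v, x}): φ is false.
  x (successors ∅): φ is true.
  y (successors {u, w, y}): φ is true.
  z (successors {u, w, y, z}): φ is true.
For instance, at w:
  At w: □(r → (r ∧ q)) requires r → (r ∧ q) at every successor {u, v, x}.
    r → (r ∧ q) fails at v, so □(r → (r ∧ q)) is false at w.
Satisfying worlds: {u, v, x, y, z}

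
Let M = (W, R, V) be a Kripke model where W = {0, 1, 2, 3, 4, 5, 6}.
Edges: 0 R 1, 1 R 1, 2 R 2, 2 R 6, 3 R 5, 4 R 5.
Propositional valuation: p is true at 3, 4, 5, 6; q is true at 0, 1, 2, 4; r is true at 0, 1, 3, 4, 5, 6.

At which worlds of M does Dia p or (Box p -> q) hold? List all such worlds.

0, 1, 2, 3, 4

Let φ = Dia p or (Box p -> q). Evaluate φ at each world:
  0 (successors {1}): φ is true.
  1 (successors {1}): φ is true.
  2 (successors {2, 6}): φ is true.
  3 (successors {5}): φ is true.
  4 (successors {5}): φ is true.
  5 (successors ∅): φ is false.
  6 (successors ∅): φ is false.
For instance, at 4:
  At 4: Dia p is true, Box p -> q is true, so Dia p or (Box p -> q) is true.
    At 4: Dia p requires p at some successor in {5}.
      p holds at 5, so Dia p is true at 4.
    At 4: Box p is true, q is true, so Box p -> q is true.
      At 4: Box p requires p at every successor {5}.
        At 5: p is true.
      So Box p is true at 4.
Satisfying worlds: {0, 1, 2, 3, 4}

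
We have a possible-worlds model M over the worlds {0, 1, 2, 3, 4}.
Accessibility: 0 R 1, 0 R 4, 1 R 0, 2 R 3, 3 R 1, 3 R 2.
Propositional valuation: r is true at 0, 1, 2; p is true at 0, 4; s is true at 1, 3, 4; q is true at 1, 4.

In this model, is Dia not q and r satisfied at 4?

At 4: Dia not q is false, r is false, so Dia not q and r is false.
  At 4: no accessible worlds, so Dia not q is false.

No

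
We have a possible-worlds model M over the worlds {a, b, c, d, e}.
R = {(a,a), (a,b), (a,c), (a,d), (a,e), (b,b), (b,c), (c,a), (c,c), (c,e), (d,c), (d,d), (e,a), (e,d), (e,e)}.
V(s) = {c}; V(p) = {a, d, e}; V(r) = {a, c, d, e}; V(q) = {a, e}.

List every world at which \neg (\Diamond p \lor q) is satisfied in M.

Recall that \Diamond ψ holds at a world iff ψ holds at some accessible world.
Let φ = \neg (\Diamond p \lor q). Evaluate φ at each world:
  a (successors {a, b, c, d, e}): φ is false.
  b (successors {b, c}): φ is true.
  c (successors {a, c, e}): φ is false.
  d (successors {c, d}): φ is false.
  e (successors {a, d, e}): φ is false.
For instance, at b:
  At b: \Diamond p \lor q is false, so \neg (\Diamond p \lor q) is true.
    At b: \Diamond p is false, q is false, so \Diamond p \lor q is false.
      At b: \Diamond p requires p at some successor in {b, c}.
        At b: p is false.
        At c: p is false.
      So \Diamond p is false at b.
Satisfying worlds: {b}

b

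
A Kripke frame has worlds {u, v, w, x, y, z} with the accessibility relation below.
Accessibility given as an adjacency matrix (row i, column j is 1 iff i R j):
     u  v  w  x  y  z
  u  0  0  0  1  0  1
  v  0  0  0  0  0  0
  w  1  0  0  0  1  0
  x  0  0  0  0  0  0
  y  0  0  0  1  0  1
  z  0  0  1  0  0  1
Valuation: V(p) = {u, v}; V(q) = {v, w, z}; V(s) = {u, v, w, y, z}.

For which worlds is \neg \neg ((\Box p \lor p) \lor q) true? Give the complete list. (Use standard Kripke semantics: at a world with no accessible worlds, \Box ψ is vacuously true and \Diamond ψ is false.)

u, v, w, x, z

Let φ = \neg \neg ((\Box p \lor p) \lor q). Evaluate φ at each world:
  u (successors {x, z}): φ is true.
  v (successors ∅): φ is true.
  w (successors {u, y}): φ is true.
  x (successors ∅): φ is true.
  y (successors {x, z}): φ is false.
  z (successors {w, z}): φ is true.
For instance, at z:
  At z: \neg ((\Box p \lor p) \lor q) is false, so \neg \neg ((\Box p \lor p) \lor q) is true.
    At z: (\Box p \lor p) \lor q is true, so \neg ((\Box p \lor p) \lor q) is false.
      At z: \Box p \lor p is false, q is true, so (\Box p \lor p) \lor q is true.
Satisfying worlds: {u, v, w, x, z}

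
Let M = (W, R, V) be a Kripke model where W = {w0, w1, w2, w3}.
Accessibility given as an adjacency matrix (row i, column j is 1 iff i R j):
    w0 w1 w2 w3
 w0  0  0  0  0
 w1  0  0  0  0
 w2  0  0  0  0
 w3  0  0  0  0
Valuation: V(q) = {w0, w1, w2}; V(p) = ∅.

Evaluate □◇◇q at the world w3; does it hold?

Yes

At w3: no accessible worlds, so □◇◇q holds vacuously.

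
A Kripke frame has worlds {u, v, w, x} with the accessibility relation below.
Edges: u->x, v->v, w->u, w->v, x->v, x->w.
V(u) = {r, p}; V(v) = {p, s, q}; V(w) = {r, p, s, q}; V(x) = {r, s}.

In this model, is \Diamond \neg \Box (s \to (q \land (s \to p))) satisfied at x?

No

At x: \Diamond \neg \Box (s \to (q \land (s \to p))) requires \neg \Box (s \to (q \land (s \to p))) at some successor in {v, w}.
  At v: \neg \Box (s \to (q \land (s \to p))) is false.
  At w: \neg \Box (s \to (q \land (s \to p))) is false.
So \Diamond \neg \Box (s \to (q \land (s \to p))) is false at x.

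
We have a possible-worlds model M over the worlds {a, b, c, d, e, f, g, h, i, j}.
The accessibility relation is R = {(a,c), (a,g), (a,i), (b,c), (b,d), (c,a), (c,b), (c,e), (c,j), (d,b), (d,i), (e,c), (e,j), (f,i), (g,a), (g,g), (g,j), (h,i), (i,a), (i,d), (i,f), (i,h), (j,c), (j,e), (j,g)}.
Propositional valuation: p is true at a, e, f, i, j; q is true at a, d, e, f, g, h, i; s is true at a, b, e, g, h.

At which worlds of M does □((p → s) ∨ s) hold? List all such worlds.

Recall that □ψ holds at a world iff ψ holds at every accessible world, and ◇ψ holds iff ψ holds at some accessible world.
Let φ = □((p → s) ∨ s). Evaluate φ at each world:
  a (successors {c, g, i}): φ is false.
  b (successors {c, d}): φ is true.
  c (successors {a, b, e, j}): φ is false.
  d (successors {b, i}): φ is false.
  e (successors {c, j}): φ is false.
  f (successors {i}): φ is false.
  g (successors {a, g, j}): φ is false.
  h (successors {i}): φ is false.
  i (successors {a, d, f, h}): φ is false.
  j (successors {c, e, g}): φ is true.
For instance, at c:
  At c: □((p → s) ∨ s) requires (p → s) ∨ s at every successor {a, b, e, j}.
    (p → s) ∨ s fails at j, so □((p → s) ∨ s) is false at c.
Satisfying worlds: {b, j}

b, j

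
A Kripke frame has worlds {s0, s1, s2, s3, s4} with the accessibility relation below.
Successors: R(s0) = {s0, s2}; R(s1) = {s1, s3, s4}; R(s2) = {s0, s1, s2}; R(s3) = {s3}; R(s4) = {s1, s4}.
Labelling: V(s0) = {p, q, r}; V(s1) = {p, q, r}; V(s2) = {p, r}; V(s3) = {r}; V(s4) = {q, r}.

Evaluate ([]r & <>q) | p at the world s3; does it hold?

No

At s3: []r & <>q is false, p is false, so ([]r & <>q) | p is false.
  At s3: []r is true, <>q is false, so []r & <>q is false.
    At s3: []r requires r at every successor {s3}.
      At s3: r is true.
    So []r is true at s3.
    At s3: <>q requires q at some successor in {s3}.
      At s3: q is false.
    So <>q is false at s3.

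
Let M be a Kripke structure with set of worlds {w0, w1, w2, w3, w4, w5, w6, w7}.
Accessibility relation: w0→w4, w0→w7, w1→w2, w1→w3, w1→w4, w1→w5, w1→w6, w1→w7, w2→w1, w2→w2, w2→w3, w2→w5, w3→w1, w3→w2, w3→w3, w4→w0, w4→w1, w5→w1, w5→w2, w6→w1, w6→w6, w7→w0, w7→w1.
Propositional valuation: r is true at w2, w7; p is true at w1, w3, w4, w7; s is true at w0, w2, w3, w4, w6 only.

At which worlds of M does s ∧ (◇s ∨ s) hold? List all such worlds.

w0, w2, w3, w4, w6

Let φ = s ∧ (◇s ∨ s). Evaluate φ at each world:
  w0 (successors {w4, w7}): φ is true.
  w1 (successors {w2, w3, w4, w5, w6, w7}): φ is false.
  w2 (successors {w1, w2, w3, w5}): φ is true.
  w3 (successors {w1, w2, w3}): φ is true.
  w4 (successors {w0, w1}): φ is true.
  w5 (successors {w1, w2}): φ is false.
  w6 (successors {w1, w6}): φ is true.
  w7 (successors {w0, w1}): φ is false.
For instance, at w0:
  At w0: s is true, ◇s ∨ s is true, so s ∧ (◇s ∨ s) is true.
    At w0: ◇s is true, s is true, so ◇s ∨ s is true.
      At w0: ◇s requires s at some successor in {w4, w7}.
        s holds at w4, so ◇s is true at w0.
Satisfying worlds: {w0, w2, w3, w4, w6}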